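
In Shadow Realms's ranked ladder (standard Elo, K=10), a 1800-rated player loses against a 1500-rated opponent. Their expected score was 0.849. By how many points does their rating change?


Elo update: delta = K * (S - Ea), where S = 0 (loses)
S - Ea = 0 - 0.849 = -0.849
Rating change = 10 * -0.849
= -8.49

-8.49 rating points


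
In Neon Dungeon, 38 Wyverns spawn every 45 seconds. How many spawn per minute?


Spawns per minute = count * (60 / interval)
= 38 * (60 / 45)
= 38 * 1.3333
= 50.67

50.67 per minute


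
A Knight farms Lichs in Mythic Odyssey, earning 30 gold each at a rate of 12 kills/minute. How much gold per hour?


Gold per minute = 30 * 12 = 360
Gold per hour = 360 * 60 = 21600

21600 gold/hour


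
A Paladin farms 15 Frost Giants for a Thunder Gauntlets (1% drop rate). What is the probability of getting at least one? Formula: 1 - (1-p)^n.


P(at least one) = 1 - P(none) = 1 - (1-p)^n
p = 1/100 = 0.01
1 - p = 0.99
(1 - p)^15 = 0.99^15 = 0.860058
P(at least one) = 1 - 0.860058 = 0.1399

0.1399


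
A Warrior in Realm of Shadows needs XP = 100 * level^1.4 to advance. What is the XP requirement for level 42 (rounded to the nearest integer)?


XP = 100 * level^1.4
Substitute level = 42:
XP = 100 * 42^1.4
= 100 * 187.3048
= 18730

18730 XP


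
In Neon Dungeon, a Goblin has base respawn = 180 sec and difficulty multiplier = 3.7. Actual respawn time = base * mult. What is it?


Respawn time = base * multiplier
= 180 * 3.7
= 666.0 seconds

666.0 seconds


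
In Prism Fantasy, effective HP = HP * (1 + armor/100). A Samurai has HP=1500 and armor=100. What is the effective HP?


EHP = 1500 * (1 + 100/100)
= 1500 * (1 + 1.0)
= 1500 * 2.0
= 3000.0

3000.0 EHP


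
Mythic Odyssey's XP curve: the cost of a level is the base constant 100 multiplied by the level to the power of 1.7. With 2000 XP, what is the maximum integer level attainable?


XP = 100 * level^1.7, so level = (XP / 100)^(1/1.7)
= (2000 / 100)^(1/1.7)
= 20.0^0.5882
= 5.8252
Floor: level = 5

level 5


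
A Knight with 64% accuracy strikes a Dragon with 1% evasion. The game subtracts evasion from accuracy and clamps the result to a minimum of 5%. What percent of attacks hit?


accuracy - evasion = 64 - 1 = 63
Apply floor: max(63, 5) = 63
Hit chance = 63%

63%


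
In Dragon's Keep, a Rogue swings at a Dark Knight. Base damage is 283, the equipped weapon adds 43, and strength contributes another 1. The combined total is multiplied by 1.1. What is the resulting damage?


Sum base + weapon + str = 283 + 43 + 1 = 327
Multiply by 1.1:
327 * 1.1 = 359.7

359.7 damage


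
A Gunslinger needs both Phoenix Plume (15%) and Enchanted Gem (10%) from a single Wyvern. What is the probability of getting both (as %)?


For independent events, P(both) = P(A) * P(B)
= 15% * 10%
= 150 / 100 %
= 1.5%

1.5%


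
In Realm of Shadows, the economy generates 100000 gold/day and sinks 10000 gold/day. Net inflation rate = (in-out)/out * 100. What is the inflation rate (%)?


Net gold = 100000 - 10000 = 90000
Inflation rate = net / sunk * 100 = 90000 / 10000 * 100
= 9.0 * 100
= 900.00%

900.00%


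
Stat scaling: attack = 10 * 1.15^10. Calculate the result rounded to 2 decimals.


value = base * growth^level
= 10 * 1.15^10
= 10 * 4.045558
= 40.46

40.46 attack


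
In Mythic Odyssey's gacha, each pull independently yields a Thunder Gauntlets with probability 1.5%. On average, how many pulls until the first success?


Expected pulls for a geometric distribution = 1/p = 100 / rate%
= 100 / 1.5
= 66.67

66.67 pulls


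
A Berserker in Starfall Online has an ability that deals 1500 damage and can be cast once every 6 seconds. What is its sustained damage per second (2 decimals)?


DPS = damage / cooldown
= 1500 / 6
= 250.00

250.00 DPS


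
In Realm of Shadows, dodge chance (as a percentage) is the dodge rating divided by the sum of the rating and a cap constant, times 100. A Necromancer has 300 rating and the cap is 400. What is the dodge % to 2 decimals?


dodge% = 300 / (300 + 400) * 100
= 300 / 700 * 100
= 0.428571 * 100
= 42.86%

42.86%


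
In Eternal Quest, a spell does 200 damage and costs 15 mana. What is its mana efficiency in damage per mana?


Efficiency = damage / mana
= 200 / 15
= 13.33

13.33 dmg/mana


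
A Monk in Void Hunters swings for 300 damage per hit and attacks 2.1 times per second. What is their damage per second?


DPS = damage * attack_speed
= 300 * 2.1
= 630.0

630.0 DPS


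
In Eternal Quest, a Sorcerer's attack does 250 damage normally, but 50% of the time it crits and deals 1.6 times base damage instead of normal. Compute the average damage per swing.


E[dmg] = base * (1 + crit_chance * (crit_mult - 1))
cc as decimal = 50/100 = 0.5
cm - 1 = 1.6 - 1 = 0.6
Bonus factor = 0.5 * 0.6 = 0.3
Total multiplier = 1 + 0.3 = 1.3
Expected damage = 250 * 1.3 = 325.00

325.00 damage


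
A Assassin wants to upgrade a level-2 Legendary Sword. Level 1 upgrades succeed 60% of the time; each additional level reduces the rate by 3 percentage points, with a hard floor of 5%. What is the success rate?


raw_rate = 60 - 3 * (2 - 1)
= 60 - 3 * 1
= 60 - 3
= 57
Apply floor: max(57, 5) = 57%

57%


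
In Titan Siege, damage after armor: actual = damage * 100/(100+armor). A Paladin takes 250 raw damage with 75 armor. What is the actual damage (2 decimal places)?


actual = 250 * 100 / (100 + 75)
= 250 * 100 / 175
= 25000 / 175
= 142.86

142.86 damage


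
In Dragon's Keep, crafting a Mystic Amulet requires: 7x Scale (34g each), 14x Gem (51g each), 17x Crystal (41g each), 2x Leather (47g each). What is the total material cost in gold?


Cost breakdown:
  Scale: 7 * 34 = 238
  Gem: 14 * 51 = 714
  Crystal: 17 * 41 = 697
  Leather: 2 * 47 = 94
Total = 238 + 714 + 697 + 94 = 1743

1743 gold


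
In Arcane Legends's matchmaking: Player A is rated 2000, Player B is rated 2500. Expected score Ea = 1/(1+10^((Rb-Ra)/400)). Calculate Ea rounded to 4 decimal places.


Elo expected score: Ea = 1/(1 + 10^((Rb-Ra)/400))
Rb - Ra = 2500 - 2000 = 500
(Rb-Ra)/400 = 500/400 = 1.25
10^1.25 = 17.782794
Ea = 1/(1 + 17.782794) = 1/18.782794 = 0.0532

0.0532


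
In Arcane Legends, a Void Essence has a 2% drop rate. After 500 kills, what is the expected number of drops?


Expected drops = kills * (drop_rate / 100)
= 500 * (2 / 100)
= 500 * 0.02
= 10.0

10.0 drops


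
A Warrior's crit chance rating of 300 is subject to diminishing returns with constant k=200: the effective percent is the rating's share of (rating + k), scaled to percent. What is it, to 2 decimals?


effective% = rating / (rating + k) * 100
= 300 / (300 + 200) * 100
= 300 / 500 * 100
= 0.6 * 100
= 60.00%

60.00%


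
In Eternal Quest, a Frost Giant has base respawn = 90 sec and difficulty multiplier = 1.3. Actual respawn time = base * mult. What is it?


Respawn time = base * multiplier
= 90 * 1.3
= 117.0 seconds

117.0 seconds


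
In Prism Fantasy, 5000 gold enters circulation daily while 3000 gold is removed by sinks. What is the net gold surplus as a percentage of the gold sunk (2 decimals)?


Net gold = 5000 - 3000 = 2000
Inflation rate = net / sunk * 100 = 2000 / 3000 * 100
= 0.666667 * 100
= 66.67%

66.67%


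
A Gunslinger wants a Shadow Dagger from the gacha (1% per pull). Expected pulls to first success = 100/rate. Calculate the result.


Expected pulls for a geometric distribution = 1/p = 100 / rate%
= 100 / 1
= 100.0

100.0 pulls


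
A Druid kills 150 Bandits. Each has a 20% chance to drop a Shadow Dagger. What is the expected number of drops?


Expected drops = kills * (drop_rate / 100)
= 150 * (20 / 100)
= 150 * 0.2
= 30.0

30.0 drops


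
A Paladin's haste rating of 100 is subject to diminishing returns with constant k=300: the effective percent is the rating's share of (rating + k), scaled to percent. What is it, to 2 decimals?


effective% = rating / (rating + k) * 100
= 100 / (100 + 300) * 100
= 100 / 400 * 100
= 0.25 * 100
= 25.00%

25.00%


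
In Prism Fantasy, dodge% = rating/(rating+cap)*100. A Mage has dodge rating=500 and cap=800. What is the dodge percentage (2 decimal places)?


dodge% = 500 / (500 + 800) * 100
= 500 / 1300 * 100
= 0.384615 * 100
= 38.46%

38.46%


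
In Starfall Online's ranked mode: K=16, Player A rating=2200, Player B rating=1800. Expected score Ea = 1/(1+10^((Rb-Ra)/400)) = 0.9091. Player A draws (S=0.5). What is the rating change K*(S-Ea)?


Elo update: delta = K * (S - Ea), where S = 0.5 (draws)
S - Ea = 0.5 - 0.9091 = -0.4091
Rating change = 16 * -0.4091
= -6.55

-6.55 rating points


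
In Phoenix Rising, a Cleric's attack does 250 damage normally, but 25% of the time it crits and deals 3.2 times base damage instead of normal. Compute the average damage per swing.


E[dmg] = base * (1 + crit_chance * (crit_mult - 1))
cc as decimal = 25/100 = 0.25
cm - 1 = 3.2 - 1 = 2.2
Bonus factor = 0.25 * 2.2 = 0.55
Total multiplier = 1 + 0.55 = 1.55
Expected damage = 250 * 1.55 = 387.50

387.50 damage


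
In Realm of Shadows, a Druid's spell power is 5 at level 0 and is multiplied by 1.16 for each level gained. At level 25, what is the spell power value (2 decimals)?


value = base * growth^level
= 5 * 1.16^25
= 5 * 40.874244
= 204.37

204.37 spell power


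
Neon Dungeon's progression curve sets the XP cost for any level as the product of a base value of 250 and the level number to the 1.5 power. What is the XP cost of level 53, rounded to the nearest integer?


XP = 250 * level^1.5
Substitute level = 53:
XP = 250 * 53^1.5
= 250 * 385.8458
= 96461

96461 XP


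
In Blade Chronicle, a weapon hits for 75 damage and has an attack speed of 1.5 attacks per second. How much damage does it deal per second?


DPS = damage * attack_speed
= 75 * 1.5
= 112.5

112.5 DPS


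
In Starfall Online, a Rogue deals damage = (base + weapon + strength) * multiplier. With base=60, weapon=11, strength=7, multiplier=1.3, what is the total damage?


Sum base + weapon + str = 60 + 11 + 7 = 78
Multiply by 1.3:
78 * 1.3 = 101.4

101.4 damage


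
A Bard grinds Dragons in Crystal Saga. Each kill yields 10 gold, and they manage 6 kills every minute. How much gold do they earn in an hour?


Gold per minute = 10 * 6 = 60
Gold per hour = 60 * 60 = 3600

3600 gold/hour


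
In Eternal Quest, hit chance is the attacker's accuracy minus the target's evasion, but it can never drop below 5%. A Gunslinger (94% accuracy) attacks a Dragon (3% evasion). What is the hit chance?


accuracy - evasion = 94 - 3 = 91
Apply floor: max(91, 5) = 91
Hit chance = 91%

91%


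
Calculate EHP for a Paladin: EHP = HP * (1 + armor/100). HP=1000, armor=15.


EHP = 1000 * (1 + 15/100)
= 1000 * (1 + 0.15)
= 1000 * 1.15
= 1150.0

1150.0 EHP


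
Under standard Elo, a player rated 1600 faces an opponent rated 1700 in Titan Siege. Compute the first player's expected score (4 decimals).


Elo expected score: Ea = 1/(1 + 10^((Rb-Ra)/400))
Rb - Ra = 1700 - 1600 = 100
(Rb-Ra)/400 = 100/400 = 0.25
10^0.25 = 1.778279
Ea = 1/(1 + 1.778279) = 1/2.778279 = 0.3599

0.3599


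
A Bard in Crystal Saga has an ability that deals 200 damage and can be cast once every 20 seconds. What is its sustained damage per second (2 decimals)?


DPS = damage / cooldown
= 200 / 20
= 10.00

10.00 DPS


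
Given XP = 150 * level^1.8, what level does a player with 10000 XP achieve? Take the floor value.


XP = 150 * level^1.8, so level = (XP / 150)^(1/1.8)
= (10000 / 150)^(1/1.8)
= 66.6667^0.5556
= 10.3106
Floor: level = 10

level 10


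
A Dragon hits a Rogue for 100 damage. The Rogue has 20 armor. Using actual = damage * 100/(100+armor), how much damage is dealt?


actual = 100 * 100 / (100 + 20)
= 100 * 100 / 120
= 10000 / 120
= 83.33

83.33 damage


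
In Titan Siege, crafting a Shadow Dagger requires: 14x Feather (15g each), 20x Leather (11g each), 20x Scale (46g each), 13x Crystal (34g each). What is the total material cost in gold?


Cost breakdown:
  Feather: 14 * 15 = 210
  Leather: 20 * 11 = 220
  Scale: 20 * 46 = 920
  Crystal: 13 * 34 = 442
Total = 210 + 220 + 920 + 442 = 1792

1792 gold


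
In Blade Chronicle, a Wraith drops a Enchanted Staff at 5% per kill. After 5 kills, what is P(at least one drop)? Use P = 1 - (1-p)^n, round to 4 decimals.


P(at least one) = 1 - P(none) = 1 - (1-p)^n
p = 5/100 = 0.05
1 - p = 0.95
(1 - p)^5 = 0.95^5 = 0.773781
P(at least one) = 1 - 0.773781 = 0.2262

0.2262


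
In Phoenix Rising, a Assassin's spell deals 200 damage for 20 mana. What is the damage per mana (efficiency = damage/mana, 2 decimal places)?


Efficiency = damage / mana
= 200 / 20
= 10.00

10.00 dmg/mana


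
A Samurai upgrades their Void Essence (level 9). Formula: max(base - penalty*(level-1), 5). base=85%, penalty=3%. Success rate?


raw_rate = 85 - 3 * (9 - 1)
= 85 - 3 * 8
= 85 - 24
= 61
Apply floor: max(61, 5) = 61%

61%


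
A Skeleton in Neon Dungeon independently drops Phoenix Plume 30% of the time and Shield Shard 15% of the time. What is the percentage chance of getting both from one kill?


For independent events, P(both) = P(A) * P(B)
= 30% * 15%
= 450 / 100 %
= 4.5%

4.5%


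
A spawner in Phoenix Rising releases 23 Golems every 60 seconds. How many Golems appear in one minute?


Spawns per minute = count * (60 / interval)
= 23 * (60 / 60)
= 23 * 1.0
= 23.0

23.0 per minute


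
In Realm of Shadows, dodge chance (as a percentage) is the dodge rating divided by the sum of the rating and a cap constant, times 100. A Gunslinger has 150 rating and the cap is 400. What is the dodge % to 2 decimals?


dodge% = 150 / (150 + 400) * 100
= 150 / 550 * 100
= 0.272727 * 100
= 27.27%

27.27%


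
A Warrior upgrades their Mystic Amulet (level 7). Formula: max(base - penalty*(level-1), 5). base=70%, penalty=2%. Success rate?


raw_rate = 70 - 2 * (7 - 1)
= 70 - 2 * 6
= 70 - 12
= 58
Apply floor: max(58, 5) = 58%

58%


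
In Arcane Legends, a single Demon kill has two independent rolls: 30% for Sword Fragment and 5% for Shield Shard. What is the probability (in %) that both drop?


For independent events, P(both) = P(A) * P(B)
= 30% * 5%
= 150 / 100 %
= 1.5%

1.5%


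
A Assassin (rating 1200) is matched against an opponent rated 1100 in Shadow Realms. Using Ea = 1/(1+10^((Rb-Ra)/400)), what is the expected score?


Elo expected score: Ea = 1/(1 + 10^((Rb-Ra)/400))
Rb - Ra = 1100 - 1200 = -100
(Rb-Ra)/400 = -100/400 = -0.25
10^-0.25 = 0.562341
Ea = 1/(1 + 0.562341) = 1/1.562341 = 0.6401

0.6401


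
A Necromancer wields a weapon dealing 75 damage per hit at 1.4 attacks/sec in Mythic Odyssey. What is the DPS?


DPS = damage * attack_speed
= 75 * 1.4
= 105.0

105.0 DPS


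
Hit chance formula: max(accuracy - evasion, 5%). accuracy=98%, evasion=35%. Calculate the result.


accuracy - evasion = 98 - 35 = 63
Apply floor: max(63, 5) = 63
Hit chance = 63%

63%


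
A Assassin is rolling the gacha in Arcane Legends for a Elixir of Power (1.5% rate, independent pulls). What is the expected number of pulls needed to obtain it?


Expected pulls for a geometric distribution = 1/p = 100 / rate%
= 100 / 1.5
= 66.67

66.67 pulls


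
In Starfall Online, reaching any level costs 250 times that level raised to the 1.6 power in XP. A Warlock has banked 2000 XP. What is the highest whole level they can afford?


XP = 250 * level^1.6, so level = (XP / 250)^(1/1.6)
= (2000 / 250)^(1/1.6)
= 8.0^0.625
= 3.668
Floor: level = 3

level 3


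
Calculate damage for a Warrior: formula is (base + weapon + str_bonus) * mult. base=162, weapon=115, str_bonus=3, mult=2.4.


Sum base + weapon + str = 162 + 115 + 3 = 280
Multiply by 2.4:
280 * 2.4 = 672.0

672.0 damage


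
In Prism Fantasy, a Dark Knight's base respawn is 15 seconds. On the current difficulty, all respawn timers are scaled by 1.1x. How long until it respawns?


Respawn time = base * multiplier
= 15 * 1.1
= 16.5 seconds

16.5 seconds


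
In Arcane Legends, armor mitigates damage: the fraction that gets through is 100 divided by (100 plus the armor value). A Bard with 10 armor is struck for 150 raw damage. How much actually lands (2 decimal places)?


actual = 150 * 100 / (100 + 10)
= 150 * 100 / 110
= 15000 / 110
= 136.36

136.36 damage


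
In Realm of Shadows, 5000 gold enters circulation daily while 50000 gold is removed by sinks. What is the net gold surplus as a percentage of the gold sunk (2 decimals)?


Net gold = 5000 - 50000 = -45000
Inflation rate = net / sunk * 100 = -45000 / 50000 * 100
= -0.9 * 100
= -90.00%

-90.00%


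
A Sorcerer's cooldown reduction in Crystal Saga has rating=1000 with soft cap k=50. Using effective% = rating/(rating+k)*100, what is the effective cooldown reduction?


effective% = rating / (rating + k) * 100
= 1000 / (1000 + 50) * 100
= 1000 / 1050 * 100
= 0.952381 * 100
= 95.24%

95.24%


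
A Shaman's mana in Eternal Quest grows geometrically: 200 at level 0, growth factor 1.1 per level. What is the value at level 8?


value = base * growth^level
= 200 * 1.1^8
= 200 * 2.143589
= 428.72

428.72 mana


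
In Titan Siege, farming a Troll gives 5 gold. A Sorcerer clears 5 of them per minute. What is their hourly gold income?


Gold per minute = 5 * 5 = 25
Gold per hour = 25 * 60 = 1500

1500 gold/hour


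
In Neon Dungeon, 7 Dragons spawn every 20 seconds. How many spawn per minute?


Spawns per minute = count * (60 / interval)
= 7 * (60 / 20)
= 7 * 3.0
= 21.0

21.0 per minute


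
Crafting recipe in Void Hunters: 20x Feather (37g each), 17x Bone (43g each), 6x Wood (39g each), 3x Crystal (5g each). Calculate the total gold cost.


Cost breakdown:
  Feather: 20 * 37 = 740
  Bone: 17 * 43 = 731
  Wood: 6 * 39 = 234
  Crystal: 3 * 5 = 15
Total = 740 + 731 + 234 + 15 = 1720

1720 gold


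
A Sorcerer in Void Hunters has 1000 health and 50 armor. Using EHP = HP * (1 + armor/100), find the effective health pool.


EHP = 1000 * (1 + 50/100)
= 1000 * (1 + 0.5)
= 1000 * 1.5
= 1500.0

1500.0 EHP


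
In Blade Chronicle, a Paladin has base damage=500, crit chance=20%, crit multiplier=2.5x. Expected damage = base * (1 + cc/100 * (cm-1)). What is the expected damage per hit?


E[dmg] = base * (1 + crit_chance * (crit_mult - 1))
cc as decimal = 20/100 = 0.2
cm - 1 = 2.5 - 1 = 1.5
Bonus factor = 0.2 * 1.5 = 0.3
Total multiplier = 1 + 0.3 = 1.3
Expected damage = 500 * 1.3 = 650.00

650.00 damage


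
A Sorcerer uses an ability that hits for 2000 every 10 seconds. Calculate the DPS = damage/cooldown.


DPS = damage / cooldown
= 2000 / 10
= 200.00

200.00 DPS


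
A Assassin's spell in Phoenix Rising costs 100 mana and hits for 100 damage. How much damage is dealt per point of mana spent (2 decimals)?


Efficiency = damage / mana
= 100 / 100
= 1.00

1.00 dmg/mana


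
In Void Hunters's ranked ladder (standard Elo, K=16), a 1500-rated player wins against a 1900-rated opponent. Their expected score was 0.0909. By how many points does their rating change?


Elo update: delta = K * (S - Ea), where S = 1 (wins)
S - Ea = 1 - 0.0909 = 0.9091
Rating change = 16 * 0.9091
= 14.55

14.55 rating points


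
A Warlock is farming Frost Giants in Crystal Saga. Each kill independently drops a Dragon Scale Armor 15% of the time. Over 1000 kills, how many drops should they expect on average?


Expected drops = kills * (drop_rate / 100)
= 1000 * (15 / 100)
= 1000 * 0.15
= 150.0

150.0 drops


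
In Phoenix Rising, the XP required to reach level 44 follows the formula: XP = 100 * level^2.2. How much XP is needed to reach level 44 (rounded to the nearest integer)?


XP = 100 * level^2.2
Substitute level = 44:
XP = 100 * 44^2.2
= 100 * 4126.6334
= 412663

412663 XP


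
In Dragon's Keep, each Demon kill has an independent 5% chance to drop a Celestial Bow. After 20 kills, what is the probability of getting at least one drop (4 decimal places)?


P(at least one) = 1 - P(none) = 1 - (1-p)^n
p = 5/100 = 0.05
1 - p = 0.95
(1 - p)^20 = 0.95^20 = 0.358486
P(at least one) = 1 - 0.358486 = 0.6415

0.6415


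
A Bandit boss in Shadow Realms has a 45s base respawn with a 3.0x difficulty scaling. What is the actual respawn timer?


Respawn time = base * multiplier
= 45 * 3.0
= 135.0 seconds

135.0 seconds


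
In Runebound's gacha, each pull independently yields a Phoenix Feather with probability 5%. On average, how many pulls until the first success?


Expected pulls for a geometric distribution = 1/p = 100 / rate%
= 100 / 5
= 20.0

20.0 pulls


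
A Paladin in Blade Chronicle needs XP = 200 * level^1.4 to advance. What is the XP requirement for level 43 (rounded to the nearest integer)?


XP = 200 * level^1.4
Substitute level = 43:
XP = 200 * 43^1.4
= 200 * 193.5779
= 38716

38716 XP


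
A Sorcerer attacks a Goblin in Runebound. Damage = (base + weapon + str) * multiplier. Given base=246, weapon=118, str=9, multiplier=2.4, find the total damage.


Sum base + weapon + str = 246 + 118 + 9 = 373
Multiply by 2.4:
373 * 2.4 = 895.2

895.2 damage


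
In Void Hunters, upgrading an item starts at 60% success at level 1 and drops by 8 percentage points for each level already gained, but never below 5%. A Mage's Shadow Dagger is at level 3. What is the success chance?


raw_rate = 60 - 8 * (3 - 1)
= 60 - 8 * 2
= 60 - 16
= 44
Apply floor: max(44, 5) = 44%

44%


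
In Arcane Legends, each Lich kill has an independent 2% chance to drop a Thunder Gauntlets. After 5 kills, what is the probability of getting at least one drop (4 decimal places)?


P(at least one) = 1 - P(none) = 1 - (1-p)^n
p = 2/100 = 0.02
1 - p = 0.98
(1 - p)^5 = 0.98^5 = 0.903921
P(at least one) = 1 - 0.903921 = 0.0961

0.0961


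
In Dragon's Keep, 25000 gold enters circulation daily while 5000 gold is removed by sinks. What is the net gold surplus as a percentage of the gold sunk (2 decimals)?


Net gold = 25000 - 5000 = 20000
Inflation rate = net / sunk * 100 = 20000 / 5000 * 100
= 4.0 * 100
= 400.00%

400.00%


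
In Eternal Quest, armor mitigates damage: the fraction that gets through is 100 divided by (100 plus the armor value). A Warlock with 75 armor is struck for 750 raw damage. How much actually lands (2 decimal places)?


actual = 750 * 100 / (100 + 75)
= 750 * 100 / 175
= 75000 / 175
= 428.57

428.57 damage


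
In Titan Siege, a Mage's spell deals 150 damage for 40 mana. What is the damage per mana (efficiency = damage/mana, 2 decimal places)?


Efficiency = damage / mana
= 150 / 40
= 3.75

3.75 dmg/mana


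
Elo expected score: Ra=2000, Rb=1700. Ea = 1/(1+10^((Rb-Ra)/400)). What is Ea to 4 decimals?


Elo expected score: Ea = 1/(1 + 10^((Rb-Ra)/400))
Rb - Ra = 1700 - 2000 = -300
(Rb-Ra)/400 = -300/400 = -0.75
10^-0.75 = 0.177828
Ea = 1/(1 + 0.177828) = 1/1.177828 = 0.8490

0.8490


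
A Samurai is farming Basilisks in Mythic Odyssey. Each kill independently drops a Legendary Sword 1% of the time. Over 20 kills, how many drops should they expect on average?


Expected drops = kills * (drop_rate / 100)
= 20 * (1 / 100)
= 20 * 0.01
= 0.2

0.2 drops


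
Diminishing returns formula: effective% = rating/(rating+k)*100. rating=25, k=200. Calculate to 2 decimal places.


effective% = rating / (rating + k) * 100
= 25 / (25 + 200) * 100
= 25 / 225 * 100
= 0.111111 * 100
= 11.11%

11.11%


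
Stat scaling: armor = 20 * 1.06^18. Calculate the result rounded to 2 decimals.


value = base * growth^level
= 20 * 1.06^18
= 20 * 2.854339
= 57.09

57.09 armor


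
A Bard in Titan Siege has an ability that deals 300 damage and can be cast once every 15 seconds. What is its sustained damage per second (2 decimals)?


DPS = damage / cooldown
= 300 / 15
= 20.00

20.00 DPS


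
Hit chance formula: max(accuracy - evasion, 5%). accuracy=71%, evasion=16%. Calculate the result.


accuracy - evasion = 71 - 16 = 55
Apply floor: max(55, 5) = 55
Hit chance = 55%

55%


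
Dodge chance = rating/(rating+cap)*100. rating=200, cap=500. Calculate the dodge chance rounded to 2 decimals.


dodge% = 200 / (200 + 500) * 100
= 200 / 700 * 100
= 0.285714 * 100
= 28.57%

28.57%


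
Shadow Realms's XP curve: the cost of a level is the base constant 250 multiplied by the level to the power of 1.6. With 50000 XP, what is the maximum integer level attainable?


XP = 250 * level^1.6, so level = (XP / 250)^(1/1.6)
= (50000 / 250)^(1/1.6)
= 200.0^0.625
= 27.4248
Floor: level = 27

level 27


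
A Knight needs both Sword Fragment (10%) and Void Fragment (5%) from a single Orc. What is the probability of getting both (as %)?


For independent events, P(both) = P(A) * P(B)
= 10% * 5%
= 50 / 100 %
= 0.5%

0.5%


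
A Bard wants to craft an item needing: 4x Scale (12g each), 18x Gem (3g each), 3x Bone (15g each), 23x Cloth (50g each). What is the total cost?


Cost breakdown:
  Scale: 4 * 12 = 48
  Gem: 18 * 3 = 54
  Bone: 3 * 15 = 45
  Cloth: 23 * 50 = 1150
Total = 48 + 54 + 45 + 1150 = 1297

1297 gold


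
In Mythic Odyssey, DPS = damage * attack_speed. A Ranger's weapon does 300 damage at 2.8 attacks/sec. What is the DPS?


DPS = damage * attack_speed
= 300 * 2.8
= 840.0

840.0 DPS


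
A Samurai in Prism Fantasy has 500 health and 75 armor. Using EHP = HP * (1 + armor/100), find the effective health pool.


EHP = 500 * (1 + 75/100)
= 500 * (1 + 0.75)
= 500 * 1.75
= 875.0

875.0 EHP


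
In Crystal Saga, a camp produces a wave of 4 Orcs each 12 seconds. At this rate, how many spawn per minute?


Spawns per minute = count * (60 / interval)
= 4 * (60 / 12)
= 4 * 5.0
= 20.0

20.0 per minute


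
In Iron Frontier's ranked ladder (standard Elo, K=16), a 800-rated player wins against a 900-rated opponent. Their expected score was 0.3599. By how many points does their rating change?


Elo update: delta = K * (S - Ea), where S = 1 (wins)
S - Ea = 1 - 0.3599 = 0.6401
Rating change = 16 * 0.6401
= 10.24

10.24 rating points


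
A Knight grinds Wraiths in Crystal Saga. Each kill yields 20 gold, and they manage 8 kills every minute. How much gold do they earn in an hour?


Gold per minute = 20 * 8 = 160
Gold per hour = 160 * 60 = 9600

9600 gold/hour


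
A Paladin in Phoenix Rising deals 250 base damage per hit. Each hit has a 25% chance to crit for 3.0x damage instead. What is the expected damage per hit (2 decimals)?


E[dmg] = base * (1 + crit_chance * (crit_mult - 1))
cc as decimal = 25/100 = 0.25
cm - 1 = 3.0 - 1 = 2.0
Bonus factor = 0.25 * 2.0 = 0.5
Total multiplier = 1 + 0.5 = 1.5
Expected damage = 250 * 1.5 = 375.00

375.00 damage


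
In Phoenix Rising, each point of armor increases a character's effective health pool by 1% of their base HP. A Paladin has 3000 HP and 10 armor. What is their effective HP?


EHP = 3000 * (1 + 10/100)
= 3000 * (1 + 0.1)
= 3000 * 1.1
= 3300.0

3300.0 EHP


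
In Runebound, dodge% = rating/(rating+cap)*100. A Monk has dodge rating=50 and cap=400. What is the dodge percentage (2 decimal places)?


dodge% = 50 / (50 + 400) * 100
= 50 / 450 * 100
= 0.111111 * 100
= 11.11%

11.11%


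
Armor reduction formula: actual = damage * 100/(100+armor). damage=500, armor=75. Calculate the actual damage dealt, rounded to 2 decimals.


actual = 500 * 100 / (100 + 75)
= 500 * 100 / 175
= 50000 / 175
= 285.71

285.71 damage


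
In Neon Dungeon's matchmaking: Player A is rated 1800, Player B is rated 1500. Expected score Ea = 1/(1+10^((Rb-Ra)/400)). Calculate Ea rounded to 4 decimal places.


Elo expected score: Ea = 1/(1 + 10^((Rb-Ra)/400))
Rb - Ra = 1500 - 1800 = -300
(Rb-Ra)/400 = -300/400 = -0.75
10^-0.75 = 0.177828
Ea = 1/(1 + 0.177828) = 1/1.177828 = 0.8490

0.8490


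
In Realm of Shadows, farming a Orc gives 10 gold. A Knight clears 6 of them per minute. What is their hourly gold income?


Gold per minute = 10 * 6 = 60
Gold per hour = 60 * 60 = 3600

3600 gold/hour


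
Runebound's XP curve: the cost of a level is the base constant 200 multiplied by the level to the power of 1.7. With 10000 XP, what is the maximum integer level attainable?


XP = 200 * level^1.7, so level = (XP / 200)^(1/1.7)
= (10000 / 200)^(1/1.7)
= 50.0^0.5882
= 9.9861
Floor: level = 9

level 9


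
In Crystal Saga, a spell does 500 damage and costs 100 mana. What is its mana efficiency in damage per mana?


Efficiency = damage / mana
= 500 / 100
= 5.00

5.00 dmg/mana


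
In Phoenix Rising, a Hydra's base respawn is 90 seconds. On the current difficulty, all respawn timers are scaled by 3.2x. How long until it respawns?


Respawn time = base * multiplier
= 90 * 3.2
= 288.0 seconds

288.0 seconds


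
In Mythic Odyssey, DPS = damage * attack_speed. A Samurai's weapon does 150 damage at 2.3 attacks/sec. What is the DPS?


DPS = damage * attack_speed
= 150 * 2.3
= 345.0

345.0 DPS


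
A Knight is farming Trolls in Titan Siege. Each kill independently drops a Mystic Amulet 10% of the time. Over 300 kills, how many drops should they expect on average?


Expected drops = kills * (drop_rate / 100)
= 300 * (10 / 100)
= 300 * 0.1
= 30.0

30.0 drops


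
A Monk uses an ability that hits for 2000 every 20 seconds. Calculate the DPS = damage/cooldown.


DPS = damage / cooldown
= 2000 / 20
= 100.00

100.00 DPS


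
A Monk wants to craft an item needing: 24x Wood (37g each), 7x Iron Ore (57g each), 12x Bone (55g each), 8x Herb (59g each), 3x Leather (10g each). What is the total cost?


Cost breakdown:
  Wood: 24 * 37 = 888
  Iron Ore: 7 * 57 = 399
  Bone: 12 * 55 = 660
  Herb: 8 * 59 = 472
  Leather: 3 * 10 = 30
Total = 888 + 399 + 660 + 472 + 30 = 2449

2449 gold


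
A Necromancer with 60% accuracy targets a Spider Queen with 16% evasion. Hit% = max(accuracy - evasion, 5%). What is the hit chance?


accuracy - evasion = 60 - 16 = 44
Apply floor: max(44, 5) = 44
Hit chance = 44%

44%


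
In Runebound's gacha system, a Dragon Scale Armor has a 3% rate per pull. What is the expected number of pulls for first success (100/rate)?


Expected pulls for a geometric distribution = 1/p = 100 / rate%
= 100 / 3
= 33.33

33.33 pulls


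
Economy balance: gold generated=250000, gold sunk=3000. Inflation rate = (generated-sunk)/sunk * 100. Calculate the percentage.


Net gold = 250000 - 3000 = 247000
Inflation rate = net / sunk * 100 = 247000 / 3000 * 100
= 82.333333 * 100
= 8233.33%

8233.33%


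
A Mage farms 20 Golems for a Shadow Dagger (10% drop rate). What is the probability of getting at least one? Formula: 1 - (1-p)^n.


P(at least one) = 1 - P(none) = 1 - (1-p)^n
p = 10/100 = 0.1
1 - p = 0.9
(1 - p)^20 = 0.9^20 = 0.121577
P(at least one) = 1 - 0.121577 = 0.8784

0.8784


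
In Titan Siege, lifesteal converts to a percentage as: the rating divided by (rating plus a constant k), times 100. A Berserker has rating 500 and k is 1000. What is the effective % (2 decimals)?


effective% = rating / (rating + k) * 100
= 500 / (500 + 1000) * 100
= 500 / 1500 * 100
= 0.333333 * 100
= 33.33%

33.33%


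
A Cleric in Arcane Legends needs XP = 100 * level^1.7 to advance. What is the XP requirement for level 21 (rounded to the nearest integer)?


XP = 100 * level^1.7
Substitute level = 21:
XP = 100 * 21^1.7
= 100 * 176.9183
= 17692

17692 XP


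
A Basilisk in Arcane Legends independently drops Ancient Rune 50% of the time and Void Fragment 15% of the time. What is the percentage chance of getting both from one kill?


For independent events, P(both) = P(A) * P(B)
= 50% * 15%
= 750 / 100 %
= 7.5%

7.5%


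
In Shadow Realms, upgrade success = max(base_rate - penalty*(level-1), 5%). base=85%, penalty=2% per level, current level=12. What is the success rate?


raw_rate = 85 - 2 * (12 - 1)
= 85 - 2 * 11
= 85 - 22
= 63
Apply floor: max(63, 5) = 63%

63%


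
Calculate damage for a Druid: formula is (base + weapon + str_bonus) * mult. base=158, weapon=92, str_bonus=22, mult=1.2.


Sum base + weapon + str = 158 + 92 + 22 = 272
Multiply by 1.2:
272 * 1.2 = 326.4

326.4 damage


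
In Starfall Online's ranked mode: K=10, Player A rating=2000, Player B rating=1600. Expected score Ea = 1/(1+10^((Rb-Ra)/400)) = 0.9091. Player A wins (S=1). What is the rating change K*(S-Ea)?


Elo update: delta = K * (S - Ea), where S = 1 (wins)
S - Ea = 1 - 0.9091 = 0.0909
Rating change = 10 * 0.0909
= 0.91

0.91 rating points


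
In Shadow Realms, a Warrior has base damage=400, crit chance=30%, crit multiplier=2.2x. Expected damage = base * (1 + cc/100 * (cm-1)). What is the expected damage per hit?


E[dmg] = base * (1 + crit_chance * (crit_mult - 1))
cc as decimal = 30/100 = 0.3
cm - 1 = 2.2 - 1 = 1.2
Bonus factor = 0.3 * 1.2 = 0.36
Total multiplier = 1 + 0.36 = 1.36
Expected damage = 400 * 1.36 = 544.00

544.00 damage


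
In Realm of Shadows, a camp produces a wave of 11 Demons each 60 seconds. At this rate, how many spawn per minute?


Spawns per minute = count * (60 / interval)
= 11 * (60 / 60)
= 11 * 1.0
= 11.0

11.0 per minute


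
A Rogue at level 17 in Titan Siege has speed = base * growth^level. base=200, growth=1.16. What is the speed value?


value = base * growth^level
= 200 * 1.16^17
= 200 * 12.467685
= 2493.54

2493.54 speed


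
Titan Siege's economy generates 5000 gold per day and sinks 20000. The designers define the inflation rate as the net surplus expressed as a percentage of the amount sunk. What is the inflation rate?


Net gold = 5000 - 20000 = -15000
Inflation rate = net / sunk * 100 = -15000 / 20000 * 100
= -0.75 * 100
= -75.00%

-75.00%


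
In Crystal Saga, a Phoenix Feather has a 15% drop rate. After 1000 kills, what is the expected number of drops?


Expected drops = kills * (drop_rate / 100)
= 1000 * (15 / 100)
= 1000 * 0.15
= 150.0

150.0 drops


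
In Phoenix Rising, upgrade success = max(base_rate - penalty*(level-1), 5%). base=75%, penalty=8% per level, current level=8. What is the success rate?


raw_rate = 75 - 8 * (8 - 1)
= 75 - 8 * 7
= 75 - 56
= 19
Apply floor: max(19, 5) = 19%

19%


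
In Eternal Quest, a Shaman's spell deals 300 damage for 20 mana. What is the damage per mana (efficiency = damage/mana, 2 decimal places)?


Efficiency = damage / mana
= 300 / 20
= 15.00

15.00 dmg/mana


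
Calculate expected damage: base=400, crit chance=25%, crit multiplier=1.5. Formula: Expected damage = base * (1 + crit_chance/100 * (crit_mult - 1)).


E[dmg] = base * (1 + crit_chance * (crit_mult - 1))
cc as decimal = 25/100 = 0.25
cm - 1 = 1.5 - 1 = 0.5
Bonus factor = 0.25 * 0.5 = 0.125
Total multiplier = 1 + 0.125 = 1.125
Expected damage = 400 * 1.125 = 450.00

450.00 damage


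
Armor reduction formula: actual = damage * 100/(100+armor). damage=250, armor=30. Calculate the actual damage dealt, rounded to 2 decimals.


actual = 250 * 100 / (100 + 30)
= 250 * 100 / 130
= 25000 / 130
= 192.31

192.31 damage


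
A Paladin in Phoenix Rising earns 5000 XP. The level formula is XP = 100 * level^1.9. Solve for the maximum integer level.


XP = 100 * level^1.9, so level = (XP / 100)^(1/1.9)
= (5000 / 100)^(1/1.9)
= 50.0^0.5263
= 7.8378
Floor: level = 7

level 7


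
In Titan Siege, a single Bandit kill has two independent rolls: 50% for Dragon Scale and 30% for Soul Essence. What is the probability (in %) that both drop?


For independent events, P(both) = P(A) * P(B)
= 50% * 30%
= 1500 / 100 %
= 15.0%

15.0%


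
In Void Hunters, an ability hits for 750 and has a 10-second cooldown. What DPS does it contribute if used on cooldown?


DPS = damage / cooldown
= 750 / 10
= 75.00

75.00 DPS


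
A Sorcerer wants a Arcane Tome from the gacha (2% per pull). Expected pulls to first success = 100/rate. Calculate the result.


Expected pulls for a geometric distribution = 1/p = 100 / rate%
= 100 / 2
= 50.0

50.0 pulls


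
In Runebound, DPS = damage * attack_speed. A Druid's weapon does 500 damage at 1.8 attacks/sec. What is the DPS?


DPS = damage * attack_speed
= 500 * 1.8
= 900.0

900.0 DPS


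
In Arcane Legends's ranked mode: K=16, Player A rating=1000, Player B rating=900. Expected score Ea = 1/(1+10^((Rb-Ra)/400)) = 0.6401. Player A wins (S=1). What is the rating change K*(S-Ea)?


Elo update: delta = K * (S - Ea), where S = 1 (wins)
S - Ea = 1 - 0.6401 = 0.3599
Rating change = 16 * 0.3599
= 5.76

5.76 rating points


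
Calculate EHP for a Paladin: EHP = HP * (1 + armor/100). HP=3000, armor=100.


EHP = 3000 * (1 + 100/100)
= 3000 * (1 + 1.0)
= 3000 * 2.0
= 6000.0

6000.0 EHP


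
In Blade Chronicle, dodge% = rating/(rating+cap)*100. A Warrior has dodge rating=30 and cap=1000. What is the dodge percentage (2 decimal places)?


dodge% = 30 / (30 + 1000) * 100
= 30 / 1030 * 100
= 0.029126 * 100
= 2.91%

2.91%


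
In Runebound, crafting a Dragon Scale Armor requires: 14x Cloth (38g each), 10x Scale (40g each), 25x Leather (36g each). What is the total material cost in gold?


Cost breakdown:
  Cloth: 14 * 38 = 532
  Scale: 10 * 40 = 400
  Leather: 25 * 36 = 900
Total = 532 + 400 + 900 = 1832

1832 gold


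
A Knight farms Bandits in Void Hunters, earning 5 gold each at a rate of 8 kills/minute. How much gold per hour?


Gold per minute = 5 * 8 = 40
Gold per hour = 40 * 60 = 2400

2400 gold/hour


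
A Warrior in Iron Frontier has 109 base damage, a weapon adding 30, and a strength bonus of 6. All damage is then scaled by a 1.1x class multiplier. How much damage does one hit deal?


Sum base + weapon + str = 109 + 30 + 6 = 145
Multiply by 1.1:
145 * 1.1 = 159.5

159.5 damage


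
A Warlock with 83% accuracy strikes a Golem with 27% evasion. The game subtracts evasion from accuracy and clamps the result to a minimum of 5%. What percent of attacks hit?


accuracy - evasion = 83 - 27 = 56
Apply floor: max(56, 5) = 56
Hit chance = 56%

56%


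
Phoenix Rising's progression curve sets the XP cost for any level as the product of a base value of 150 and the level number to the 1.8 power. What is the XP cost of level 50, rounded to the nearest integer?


XP = 150 * level^1.8
Substitute level = 50:
XP = 150 * 50^1.8
= 150 * 1143.2626
= 171489

171489 XP


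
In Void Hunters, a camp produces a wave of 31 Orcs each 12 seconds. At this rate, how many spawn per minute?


Spawns per minute = count * (60 / interval)
= 31 * (60 / 12)
= 31 * 5.0
= 155.0

155.0 per minute


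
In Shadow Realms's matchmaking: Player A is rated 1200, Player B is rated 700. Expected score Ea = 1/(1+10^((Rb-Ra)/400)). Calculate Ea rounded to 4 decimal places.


Elo expected score: Ea = 1/(1 + 10^((Rb-Ra)/400))
Rb - Ra = 700 - 1200 = -500
(Rb-Ra)/400 = -500/400 = -1.25
10^-1.25 = 0.056234
Ea = 1/(1 + 0.056234) = 1/1.056234 = 0.9468

0.9468


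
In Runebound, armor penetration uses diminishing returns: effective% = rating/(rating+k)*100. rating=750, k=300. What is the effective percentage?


effective% = rating / (rating + k) * 100
= 750 / (750 + 300) * 100
= 750 / 1050 * 100
= 0.714286 * 100
= 71.43%

71.43%


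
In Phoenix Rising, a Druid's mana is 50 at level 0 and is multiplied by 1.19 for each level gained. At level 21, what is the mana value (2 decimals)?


value = base * growth^level
= 50 * 1.19^21
= 50 * 38.591014
= 1929.55

1929.55 mana


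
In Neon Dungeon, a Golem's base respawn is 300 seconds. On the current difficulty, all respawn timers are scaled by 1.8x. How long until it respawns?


Respawn time = base * multiplier
= 300 * 1.8
= 540.0 seconds

540.0 seconds


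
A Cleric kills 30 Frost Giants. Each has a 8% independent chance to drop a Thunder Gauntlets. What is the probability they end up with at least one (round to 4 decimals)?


P(at least one) = 1 - P(none) = 1 - (1-p)^n
p = 8/100 = 0.08
1 - p = 0.92
(1 - p)^30 = 0.92^30 = 0.081966
P(at least one) = 1 - 0.081966 = 0.9180

0.9180
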